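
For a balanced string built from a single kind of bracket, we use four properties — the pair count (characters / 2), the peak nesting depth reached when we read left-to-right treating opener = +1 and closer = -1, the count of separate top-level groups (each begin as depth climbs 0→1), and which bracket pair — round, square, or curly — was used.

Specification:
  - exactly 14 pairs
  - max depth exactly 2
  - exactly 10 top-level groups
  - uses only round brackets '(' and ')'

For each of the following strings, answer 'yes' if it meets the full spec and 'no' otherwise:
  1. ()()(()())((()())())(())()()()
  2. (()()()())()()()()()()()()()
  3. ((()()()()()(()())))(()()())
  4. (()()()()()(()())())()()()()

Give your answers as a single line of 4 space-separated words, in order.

Answer: no yes no no

Derivation:
String 1 '()()(()())((()())())(())()()()': depth seq [1 0 1 0 1 2 1 2 1 0 1 2 3 2 3 2 1 2 1 0 1 2 1 0 1 0 1 0 1 0]
  -> pairs=15 depth=3 groups=8 -> no
String 2 '(()()()())()()()()()()()()()': depth seq [1 2 1 2 1 2 1 2 1 0 1 0 1 0 1 0 1 0 1 0 1 0 1 0 1 0 1 0]
  -> pairs=14 depth=2 groups=10 -> yes
String 3 '((()()()()()(()())))(()()())': depth seq [1 2 3 2 3 2 3 2 3 2 3 2 3 4 3 4 3 2 1 0 1 2 1 2 1 2 1 0]
  -> pairs=14 depth=4 groups=2 -> no
String 4 '(()()()()()(()())())()()()()': depth seq [1 2 1 2 1 2 1 2 1 2 1 2 3 2 3 2 1 2 1 0 1 0 1 0 1 0 1 0]
  -> pairs=14 depth=3 groups=5 -> no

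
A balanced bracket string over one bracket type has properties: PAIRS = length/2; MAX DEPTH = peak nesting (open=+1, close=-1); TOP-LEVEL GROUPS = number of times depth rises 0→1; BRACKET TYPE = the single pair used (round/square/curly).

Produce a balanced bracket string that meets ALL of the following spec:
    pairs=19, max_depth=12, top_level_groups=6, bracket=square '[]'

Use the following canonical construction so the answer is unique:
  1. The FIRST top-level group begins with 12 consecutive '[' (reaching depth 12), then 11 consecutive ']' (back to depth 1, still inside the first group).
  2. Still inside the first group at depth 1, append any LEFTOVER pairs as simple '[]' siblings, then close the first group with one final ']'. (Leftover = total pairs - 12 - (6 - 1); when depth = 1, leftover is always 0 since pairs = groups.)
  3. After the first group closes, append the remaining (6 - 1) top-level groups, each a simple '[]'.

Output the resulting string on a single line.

Spec: pairs=19 depth=12 groups=6
Leftover pairs = 19 - 12 - (6-1) = 2
First group: deep chain of depth 12 + 2 sibling pairs
Remaining 5 groups: simple '[]' each

Answer: [[[[[[[[[[[[]]]]]]]]]]][][]][][][][][]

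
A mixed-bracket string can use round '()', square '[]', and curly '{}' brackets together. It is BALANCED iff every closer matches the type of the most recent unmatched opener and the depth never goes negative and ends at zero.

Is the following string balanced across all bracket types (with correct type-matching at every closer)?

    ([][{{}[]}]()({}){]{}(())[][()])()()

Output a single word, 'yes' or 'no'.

Answer: no

Derivation:
pos 0: push '('; stack = (
pos 1: push '['; stack = ([
pos 2: ']' matches '['; pop; stack = (
pos 3: push '['; stack = ([
pos 4: push '{'; stack = ([{
pos 5: push '{'; stack = ([{{
pos 6: '}' matches '{'; pop; stack = ([{
pos 7: push '['; stack = ([{[
pos 8: ']' matches '['; pop; stack = ([{
pos 9: '}' matches '{'; pop; stack = ([
pos 10: ']' matches '['; pop; stack = (
pos 11: push '('; stack = ((
pos 12: ')' matches '('; pop; stack = (
pos 13: push '('; stack = ((
pos 14: push '{'; stack = (({
pos 15: '}' matches '{'; pop; stack = ((
pos 16: ')' matches '('; pop; stack = (
pos 17: push '{'; stack = ({
pos 18: saw closer ']' but top of stack is '{' (expected '}') → INVALID
Verdict: type mismatch at position 18: ']' closes '{' → no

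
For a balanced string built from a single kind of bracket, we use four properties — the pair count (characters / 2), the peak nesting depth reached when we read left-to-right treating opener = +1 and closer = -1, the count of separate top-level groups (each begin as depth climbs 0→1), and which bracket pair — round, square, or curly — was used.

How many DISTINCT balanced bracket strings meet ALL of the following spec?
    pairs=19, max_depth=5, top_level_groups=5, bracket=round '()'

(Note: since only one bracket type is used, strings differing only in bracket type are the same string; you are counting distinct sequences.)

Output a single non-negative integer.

Spec: pairs=19 depth=5 groups=5
Count(depth <= 5) = 72377080
Count(depth <= 4) = 32771895
Count(depth == 5) = 72377080 - 32771895 = 39605185

Answer: 39605185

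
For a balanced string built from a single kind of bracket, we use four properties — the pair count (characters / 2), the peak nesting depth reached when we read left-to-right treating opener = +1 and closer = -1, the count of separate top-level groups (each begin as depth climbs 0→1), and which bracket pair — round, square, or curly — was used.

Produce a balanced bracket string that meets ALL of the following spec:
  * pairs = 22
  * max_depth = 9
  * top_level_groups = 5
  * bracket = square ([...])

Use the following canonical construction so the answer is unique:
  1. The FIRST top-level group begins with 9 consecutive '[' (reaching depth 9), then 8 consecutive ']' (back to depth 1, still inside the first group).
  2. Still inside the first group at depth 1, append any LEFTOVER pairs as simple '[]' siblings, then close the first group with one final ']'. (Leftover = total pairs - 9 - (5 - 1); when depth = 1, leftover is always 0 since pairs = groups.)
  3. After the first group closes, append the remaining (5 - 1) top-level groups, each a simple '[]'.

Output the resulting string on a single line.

Answer: [[[[[[[[[]]]]]]]][][][][][][][][][]][][][][]

Derivation:
Spec: pairs=22 depth=9 groups=5
Leftover pairs = 22 - 9 - (5-1) = 9
First group: deep chain of depth 9 + 9 sibling pairs
Remaining 4 groups: simple '[]' each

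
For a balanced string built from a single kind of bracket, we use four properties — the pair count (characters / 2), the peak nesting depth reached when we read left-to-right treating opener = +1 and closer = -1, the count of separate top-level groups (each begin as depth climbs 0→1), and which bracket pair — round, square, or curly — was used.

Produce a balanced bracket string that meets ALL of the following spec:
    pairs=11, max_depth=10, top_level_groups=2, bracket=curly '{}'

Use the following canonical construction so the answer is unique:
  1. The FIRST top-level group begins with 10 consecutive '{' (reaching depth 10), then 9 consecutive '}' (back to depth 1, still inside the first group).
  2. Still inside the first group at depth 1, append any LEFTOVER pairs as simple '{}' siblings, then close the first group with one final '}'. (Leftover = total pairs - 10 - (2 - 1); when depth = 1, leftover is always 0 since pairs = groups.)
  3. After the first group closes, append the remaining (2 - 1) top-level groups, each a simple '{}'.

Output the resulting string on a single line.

Answer: {{{{{{{{{{}}}}}}}}}}{}

Derivation:
Spec: pairs=11 depth=10 groups=2
Leftover pairs = 11 - 10 - (2-1) = 0
First group: deep chain of depth 10 + 0 sibling pairs
Remaining 1 groups: simple '{}' each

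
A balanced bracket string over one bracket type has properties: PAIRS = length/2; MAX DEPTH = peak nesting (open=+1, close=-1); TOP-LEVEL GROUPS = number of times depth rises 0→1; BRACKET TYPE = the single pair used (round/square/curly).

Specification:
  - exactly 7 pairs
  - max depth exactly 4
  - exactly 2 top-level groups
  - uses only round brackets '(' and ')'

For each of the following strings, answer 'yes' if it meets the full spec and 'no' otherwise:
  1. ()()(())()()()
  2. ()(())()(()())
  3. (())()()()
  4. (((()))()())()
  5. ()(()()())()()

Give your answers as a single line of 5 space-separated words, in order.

String 1 '()()(())()()()': depth seq [1 0 1 0 1 2 1 0 1 0 1 0 1 0]
  -> pairs=7 depth=2 groups=6 -> no
String 2 '()(())()(()())': depth seq [1 0 1 2 1 0 1 0 1 2 1 2 1 0]
  -> pairs=7 depth=2 groups=4 -> no
String 3 '(())()()()': depth seq [1 2 1 0 1 0 1 0 1 0]
  -> pairs=5 depth=2 groups=4 -> no
String 4 '(((()))()())()': depth seq [1 2 3 4 3 2 1 2 1 2 1 0 1 0]
  -> pairs=7 depth=4 groups=2 -> yes
String 5 '()(()()())()()': depth seq [1 0 1 2 1 2 1 2 1 0 1 0 1 0]
  -> pairs=7 depth=2 groups=4 -> no

Answer: no no no yes no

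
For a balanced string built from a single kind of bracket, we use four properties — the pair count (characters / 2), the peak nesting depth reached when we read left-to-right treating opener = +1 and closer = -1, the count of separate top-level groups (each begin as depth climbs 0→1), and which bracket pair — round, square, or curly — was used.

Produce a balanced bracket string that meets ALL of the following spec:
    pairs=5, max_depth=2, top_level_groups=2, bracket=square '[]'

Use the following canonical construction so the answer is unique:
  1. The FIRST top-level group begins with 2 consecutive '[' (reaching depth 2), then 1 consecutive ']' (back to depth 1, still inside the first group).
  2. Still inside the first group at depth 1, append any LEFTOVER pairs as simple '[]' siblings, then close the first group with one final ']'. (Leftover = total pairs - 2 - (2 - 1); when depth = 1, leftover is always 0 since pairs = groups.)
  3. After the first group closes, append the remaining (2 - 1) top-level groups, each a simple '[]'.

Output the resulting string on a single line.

Spec: pairs=5 depth=2 groups=2
Leftover pairs = 5 - 2 - (2-1) = 2
First group: deep chain of depth 2 + 2 sibling pairs
Remaining 1 groups: simple '[]' each

Answer: [[][][]][]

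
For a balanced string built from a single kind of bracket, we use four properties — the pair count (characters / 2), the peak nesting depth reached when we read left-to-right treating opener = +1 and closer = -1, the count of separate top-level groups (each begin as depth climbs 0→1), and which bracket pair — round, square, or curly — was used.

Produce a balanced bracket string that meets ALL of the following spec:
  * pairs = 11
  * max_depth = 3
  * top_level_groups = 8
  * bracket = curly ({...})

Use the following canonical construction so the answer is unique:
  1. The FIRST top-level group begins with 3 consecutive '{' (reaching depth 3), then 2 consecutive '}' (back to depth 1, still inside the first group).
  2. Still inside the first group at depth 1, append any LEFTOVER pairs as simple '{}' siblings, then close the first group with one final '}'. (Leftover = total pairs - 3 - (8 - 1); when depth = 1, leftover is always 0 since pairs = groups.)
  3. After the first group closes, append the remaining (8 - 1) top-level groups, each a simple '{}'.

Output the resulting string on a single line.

Answer: {{{}}{}}{}{}{}{}{}{}{}

Derivation:
Spec: pairs=11 depth=3 groups=8
Leftover pairs = 11 - 3 - (8-1) = 1
First group: deep chain of depth 3 + 1 sibling pairs
Remaining 7 groups: simple '{}' each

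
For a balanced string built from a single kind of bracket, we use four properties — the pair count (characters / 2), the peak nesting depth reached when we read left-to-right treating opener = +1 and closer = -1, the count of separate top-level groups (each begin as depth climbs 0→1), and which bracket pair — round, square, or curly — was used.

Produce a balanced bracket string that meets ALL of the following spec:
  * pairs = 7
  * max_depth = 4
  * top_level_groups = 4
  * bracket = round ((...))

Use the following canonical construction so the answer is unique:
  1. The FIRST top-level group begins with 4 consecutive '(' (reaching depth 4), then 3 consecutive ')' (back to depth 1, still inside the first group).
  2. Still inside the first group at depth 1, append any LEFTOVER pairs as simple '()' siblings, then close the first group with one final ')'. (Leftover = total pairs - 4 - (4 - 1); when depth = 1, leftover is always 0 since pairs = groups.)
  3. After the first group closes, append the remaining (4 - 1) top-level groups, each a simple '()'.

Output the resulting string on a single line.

Spec: pairs=7 depth=4 groups=4
Leftover pairs = 7 - 4 - (4-1) = 0
First group: deep chain of depth 4 + 0 sibling pairs
Remaining 3 groups: simple '()' each

Answer: (((())))()()()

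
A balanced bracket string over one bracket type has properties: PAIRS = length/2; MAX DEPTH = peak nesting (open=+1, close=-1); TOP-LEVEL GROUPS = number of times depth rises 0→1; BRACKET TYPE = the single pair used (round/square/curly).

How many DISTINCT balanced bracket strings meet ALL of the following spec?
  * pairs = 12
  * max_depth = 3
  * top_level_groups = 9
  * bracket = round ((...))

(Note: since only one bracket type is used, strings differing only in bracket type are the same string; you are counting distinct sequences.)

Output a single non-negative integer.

Spec: pairs=12 depth=3 groups=9
Count(depth <= 3) = 264
Count(depth <= 2) = 165
Count(depth == 3) = 264 - 165 = 99

Answer: 99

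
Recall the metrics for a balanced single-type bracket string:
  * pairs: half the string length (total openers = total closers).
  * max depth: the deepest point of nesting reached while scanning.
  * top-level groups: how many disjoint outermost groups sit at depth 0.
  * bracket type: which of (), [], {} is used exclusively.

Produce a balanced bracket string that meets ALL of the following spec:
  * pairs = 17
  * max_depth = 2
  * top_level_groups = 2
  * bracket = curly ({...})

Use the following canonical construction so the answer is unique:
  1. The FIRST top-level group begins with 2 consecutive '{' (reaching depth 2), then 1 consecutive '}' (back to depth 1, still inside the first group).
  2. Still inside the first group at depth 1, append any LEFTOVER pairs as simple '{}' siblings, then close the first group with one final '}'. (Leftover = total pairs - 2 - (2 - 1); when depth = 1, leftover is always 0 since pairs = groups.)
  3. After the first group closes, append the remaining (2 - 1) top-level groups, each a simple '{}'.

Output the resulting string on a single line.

Spec: pairs=17 depth=2 groups=2
Leftover pairs = 17 - 2 - (2-1) = 14
First group: deep chain of depth 2 + 14 sibling pairs
Remaining 1 groups: simple '{}' each

Answer: {{}{}{}{}{}{}{}{}{}{}{}{}{}{}{}}{}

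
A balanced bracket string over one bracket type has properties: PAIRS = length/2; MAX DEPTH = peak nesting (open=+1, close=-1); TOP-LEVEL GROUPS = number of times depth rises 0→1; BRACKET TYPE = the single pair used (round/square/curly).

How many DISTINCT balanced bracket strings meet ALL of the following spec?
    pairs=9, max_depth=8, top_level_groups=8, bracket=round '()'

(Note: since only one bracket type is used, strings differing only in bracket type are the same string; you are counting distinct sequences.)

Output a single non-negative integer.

Spec: pairs=9 depth=8 groups=8
Count(depth <= 8) = 8
Count(depth <= 7) = 8
Count(depth == 8) = 8 - 8 = 0

Answer: 0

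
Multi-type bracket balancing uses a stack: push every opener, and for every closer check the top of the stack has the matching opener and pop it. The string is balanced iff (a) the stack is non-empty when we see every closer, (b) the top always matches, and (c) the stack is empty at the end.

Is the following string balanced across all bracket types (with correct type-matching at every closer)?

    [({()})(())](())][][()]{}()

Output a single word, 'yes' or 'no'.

pos 0: push '['; stack = [
pos 1: push '('; stack = [(
pos 2: push '{'; stack = [({
pos 3: push '('; stack = [({(
pos 4: ')' matches '('; pop; stack = [({
pos 5: '}' matches '{'; pop; stack = [(
pos 6: ')' matches '('; pop; stack = [
pos 7: push '('; stack = [(
pos 8: push '('; stack = [((
pos 9: ')' matches '('; pop; stack = [(
pos 10: ')' matches '('; pop; stack = [
pos 11: ']' matches '['; pop; stack = (empty)
pos 12: push '('; stack = (
pos 13: push '('; stack = ((
pos 14: ')' matches '('; pop; stack = (
pos 15: ')' matches '('; pop; stack = (empty)
pos 16: saw closer ']' but stack is empty → INVALID
Verdict: unmatched closer ']' at position 16 → no

Answer: no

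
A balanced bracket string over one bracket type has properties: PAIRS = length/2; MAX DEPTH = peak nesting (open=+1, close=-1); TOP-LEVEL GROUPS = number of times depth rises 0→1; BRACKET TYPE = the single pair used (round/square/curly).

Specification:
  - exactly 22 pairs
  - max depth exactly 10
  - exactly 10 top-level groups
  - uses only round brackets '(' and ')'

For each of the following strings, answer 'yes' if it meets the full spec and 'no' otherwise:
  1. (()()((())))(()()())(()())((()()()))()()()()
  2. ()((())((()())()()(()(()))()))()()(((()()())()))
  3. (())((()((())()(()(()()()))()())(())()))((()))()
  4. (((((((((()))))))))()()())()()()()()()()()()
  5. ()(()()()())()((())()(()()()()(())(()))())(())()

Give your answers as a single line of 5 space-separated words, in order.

String 1 '(()()((())))(()()())(()())((()()()))()()()()': depth seq [1 2 1 2 1 2 3 4 3 2 1 0 1 2 1 2 1 2 1 0 1 2 1 2 1 0 1 2 3 2 3 2 3 2 1 0 1 0 1 0 1 0 1 0]
  -> pairs=22 depth=4 groups=8 -> no
String 2 '()((())((()())()()(()(()))()))()()(((()()())()))': depth seq [1 0 1 2 3 2 1 2 3 4 3 4 3 2 3 2 3 2 3 4 3 4 5 4 3 2 3 2 1 0 1 0 1 0 1 2 3 4 3 4 3 4 3 2 3 2 1 0]
  -> pairs=24 depth=5 groups=5 -> no
String 3 '(())((()((())()(()(()()()))()())(())()))((()))()': depth seq [1 2 1 0 1 2 3 2 3 4 5 4 3 4 3 4 5 4 5 6 5 6 5 6 5 4 3 4 3 4 3 2 3 4 3 2 3 2 1 0 1 2 3 2 1 0 1 0]
  -> pairs=24 depth=6 groups=4 -> no
String 4 '(((((((((()))))))))()()())()()()()()()()()()': depth seq [1 2 3 4 5 6 7 8 9 10 9 8 7 6 5 4 3 2 1 2 1 2 1 2 1 0 1 0 1 0 1 0 1 0 1 0 1 0 1 0 1 0 1 0]
  -> pairs=22 depth=10 groups=10 -> yes
String 5 '()(()()()())()((())()(()()()()(())(()))())(())()': depth seq [1 0 1 2 1 2 1 2 1 2 1 0 1 0 1 2 3 2 1 2 1 2 3 2 3 2 3 2 3 2 3 4 3 2 3 4 3 2 1 2 1 0 1 2 1 0 1 0]
  -> pairs=24 depth=4 groups=6 -> no

Answer: no no no yes no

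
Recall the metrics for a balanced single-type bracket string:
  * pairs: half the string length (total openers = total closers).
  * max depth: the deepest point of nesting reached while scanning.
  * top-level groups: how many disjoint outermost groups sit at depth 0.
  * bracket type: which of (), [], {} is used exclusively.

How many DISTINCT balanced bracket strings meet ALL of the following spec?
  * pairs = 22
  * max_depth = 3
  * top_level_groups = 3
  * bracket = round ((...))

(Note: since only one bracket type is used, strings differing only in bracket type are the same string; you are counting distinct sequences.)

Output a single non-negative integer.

Answer: 17891118

Derivation:
Spec: pairs=22 depth=3 groups=3
Count(depth <= 3) = 17891328
Count(depth <= 2) = 210
Count(depth == 3) = 17891328 - 210 = 17891118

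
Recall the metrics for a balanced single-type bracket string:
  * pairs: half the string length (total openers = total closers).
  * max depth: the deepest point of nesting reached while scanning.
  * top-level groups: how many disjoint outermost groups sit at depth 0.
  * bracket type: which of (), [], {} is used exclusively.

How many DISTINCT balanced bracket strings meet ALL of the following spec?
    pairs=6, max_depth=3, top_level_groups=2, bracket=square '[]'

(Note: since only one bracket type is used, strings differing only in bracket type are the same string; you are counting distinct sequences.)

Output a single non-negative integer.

Spec: pairs=6 depth=3 groups=2
Count(depth <= 3) = 28
Count(depth <= 2) = 5
Count(depth == 3) = 28 - 5 = 23

Answer: 23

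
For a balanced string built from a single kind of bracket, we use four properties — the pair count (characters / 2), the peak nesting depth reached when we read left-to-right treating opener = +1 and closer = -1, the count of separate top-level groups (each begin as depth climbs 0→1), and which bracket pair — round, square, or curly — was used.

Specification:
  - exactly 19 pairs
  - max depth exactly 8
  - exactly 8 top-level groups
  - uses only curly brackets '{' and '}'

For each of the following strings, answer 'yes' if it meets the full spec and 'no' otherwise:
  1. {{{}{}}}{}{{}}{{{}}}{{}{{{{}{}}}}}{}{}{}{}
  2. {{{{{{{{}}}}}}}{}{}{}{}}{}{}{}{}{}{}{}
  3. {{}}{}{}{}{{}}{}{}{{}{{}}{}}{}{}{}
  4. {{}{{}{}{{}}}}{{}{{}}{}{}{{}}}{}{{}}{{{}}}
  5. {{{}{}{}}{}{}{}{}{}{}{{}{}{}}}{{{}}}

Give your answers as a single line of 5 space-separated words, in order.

String 1 '{{{}{}}}{}{{}}{{{}}}{{}{{{{}{}}}}}{}{}{}{}': depth seq [1 2 3 2 3 2 1 0 1 0 1 2 1 0 1 2 3 2 1 0 1 2 1 2 3 4 5 4 5 4 3 2 1 0 1 0 1 0 1 0 1 0]
  -> pairs=21 depth=5 groups=9 -> no
String 2 '{{{{{{{{}}}}}}}{}{}{}{}}{}{}{}{}{}{}{}': depth seq [1 2 3 4 5 6 7 8 7 6 5 4 3 2 1 2 1 2 1 2 1 2 1 0 1 0 1 0 1 0 1 0 1 0 1 0 1 0]
  -> pairs=19 depth=8 groups=8 -> yes
String 3 '{{}}{}{}{}{{}}{}{}{{}{{}}{}}{}{}{}': depth seq [1 2 1 0 1 0 1 0 1 0 1 2 1 0 1 0 1 0 1 2 1 2 3 2 1 2 1 0 1 0 1 0 1 0]
  -> pairs=17 depth=3 groups=11 -> no
String 4 '{{}{{}{}{{}}}}{{}{{}}{}{}{{}}}{}{{}}{{{}}}': depth seq [1 2 1 2 3 2 3 2 3 4 3 2 1 0 1 2 1 2 3 2 1 2 1 2 1 2 3 2 1 0 1 0 1 2 1 0 1 2 3 2 1 0]
  -> pairs=21 depth=4 groups=5 -> no
String 5 '{{{}{}{}}{}{}{}{}{}{}{{}{}{}}}{{{}}}': depth seq [1 2 3 2 3 2 3 2 1 2 1 2 1 2 1 2 1 2 1 2 1 2 3 2 3 2 3 2 1 0 1 2 3 2 1 0]
  -> pairs=18 depth=3 groups=2 -> no

Answer: no yes no no no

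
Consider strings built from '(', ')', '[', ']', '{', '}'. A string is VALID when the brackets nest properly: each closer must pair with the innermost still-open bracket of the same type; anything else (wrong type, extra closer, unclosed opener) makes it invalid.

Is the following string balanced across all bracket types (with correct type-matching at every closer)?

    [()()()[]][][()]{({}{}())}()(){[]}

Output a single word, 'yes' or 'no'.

pos 0: push '['; stack = [
pos 1: push '('; stack = [(
pos 2: ')' matches '('; pop; stack = [
pos 3: push '('; stack = [(
pos 4: ')' matches '('; pop; stack = [
pos 5: push '('; stack = [(
pos 6: ')' matches '('; pop; stack = [
pos 7: push '['; stack = [[
pos 8: ']' matches '['; pop; stack = [
pos 9: ']' matches '['; pop; stack = (empty)
pos 10: push '['; stack = [
pos 11: ']' matches '['; pop; stack = (empty)
pos 12: push '['; stack = [
pos 13: push '('; stack = [(
pos 14: ')' matches '('; pop; stack = [
pos 15: ']' matches '['; pop; stack = (empty)
pos 16: push '{'; stack = {
pos 17: push '('; stack = {(
pos 18: push '{'; stack = {({
pos 19: '}' matches '{'; pop; stack = {(
pos 20: push '{'; stack = {({
pos 21: '}' matches '{'; pop; stack = {(
pos 22: push '('; stack = {((
pos 23: ')' matches '('; pop; stack = {(
pos 24: ')' matches '('; pop; stack = {
pos 25: '}' matches '{'; pop; stack = (empty)
pos 26: push '('; stack = (
pos 27: ')' matches '('; pop; stack = (empty)
pos 28: push '('; stack = (
pos 29: ')' matches '('; pop; stack = (empty)
pos 30: push '{'; stack = {
pos 31: push '['; stack = {[
pos 32: ']' matches '['; pop; stack = {
pos 33: '}' matches '{'; pop; stack = (empty)
end: stack empty → VALID
Verdict: properly nested → yes

Answer: yes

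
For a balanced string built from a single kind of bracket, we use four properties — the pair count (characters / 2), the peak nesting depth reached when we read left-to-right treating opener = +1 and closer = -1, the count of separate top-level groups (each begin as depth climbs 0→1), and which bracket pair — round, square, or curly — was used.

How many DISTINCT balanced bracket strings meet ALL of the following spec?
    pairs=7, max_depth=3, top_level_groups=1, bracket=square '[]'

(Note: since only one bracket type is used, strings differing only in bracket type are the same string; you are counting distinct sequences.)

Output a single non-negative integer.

Answer: 31

Derivation:
Spec: pairs=7 depth=3 groups=1
Count(depth <= 3) = 32
Count(depth <= 2) = 1
Count(depth == 3) = 32 - 1 = 31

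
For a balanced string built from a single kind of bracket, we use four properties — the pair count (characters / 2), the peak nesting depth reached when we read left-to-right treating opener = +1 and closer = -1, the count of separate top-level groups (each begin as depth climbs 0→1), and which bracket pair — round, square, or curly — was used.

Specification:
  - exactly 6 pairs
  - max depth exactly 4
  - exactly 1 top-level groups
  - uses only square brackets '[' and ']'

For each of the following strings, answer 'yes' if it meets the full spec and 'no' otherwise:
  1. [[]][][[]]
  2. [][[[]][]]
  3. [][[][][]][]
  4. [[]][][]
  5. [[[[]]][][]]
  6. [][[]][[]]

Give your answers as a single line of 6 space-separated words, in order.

String 1 '[[]][][[]]': depth seq [1 2 1 0 1 0 1 2 1 0]
  -> pairs=5 depth=2 groups=3 -> no
String 2 '[][[[]][]]': depth seq [1 0 1 2 3 2 1 2 1 0]
  -> pairs=5 depth=3 groups=2 -> no
String 3 '[][[][][]][]': depth seq [1 0 1 2 1 2 1 2 1 0 1 0]
  -> pairs=6 depth=2 groups=3 -> no
String 4 '[[]][][]': depth seq [1 2 1 0 1 0 1 0]
  -> pairs=4 depth=2 groups=3 -> no
String 5 '[[[[]]][][]]': depth seq [1 2 3 4 3 2 1 2 1 2 1 0]
  -> pairs=6 depth=4 groups=1 -> yes
String 6 '[][[]][[]]': depth seq [1 0 1 2 1 0 1 2 1 0]
  -> pairs=5 depth=2 groups=3 -> no

Answer: no no no no yes no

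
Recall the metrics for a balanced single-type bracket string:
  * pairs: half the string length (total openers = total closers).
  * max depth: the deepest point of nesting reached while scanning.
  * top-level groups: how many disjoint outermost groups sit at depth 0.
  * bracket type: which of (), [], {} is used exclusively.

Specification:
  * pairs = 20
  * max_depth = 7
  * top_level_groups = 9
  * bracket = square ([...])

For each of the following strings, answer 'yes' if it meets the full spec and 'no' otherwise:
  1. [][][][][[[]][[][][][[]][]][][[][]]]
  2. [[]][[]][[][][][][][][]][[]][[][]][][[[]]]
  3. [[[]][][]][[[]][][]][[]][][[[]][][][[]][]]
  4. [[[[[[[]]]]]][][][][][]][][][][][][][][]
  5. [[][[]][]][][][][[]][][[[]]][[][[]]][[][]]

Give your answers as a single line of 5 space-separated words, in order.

String 1 '[][][][][[[]][[][][][[]][]][][[][]]]': depth seq [1 0 1 0 1 0 1 0 1 2 3 2 1 2 3 2 3 2 3 2 3 4 3 2 3 2 1 2 1 2 3 2 3 2 1 0]
  -> pairs=18 depth=4 groups=5 -> no
String 2 '[[]][[]][[][][][][][][]][[]][[][]][][[[]]]': depth seq [1 2 1 0 1 2 1 0 1 2 1 2 1 2 1 2 1 2 1 2 1 2 1 0 1 2 1 0 1 2 1 2 1 0 1 0 1 2 3 2 1 0]
  -> pairs=21 depth=3 groups=7 -> no
String 3 '[[[]][][]][[[]][][]][[]][][[[]][][][[]][]]': depth seq [1 2 3 2 1 2 1 2 1 0 1 2 3 2 1 2 1 2 1 0 1 2 1 0 1 0 1 2 3 2 1 2 1 2 1 2 3 2 1 2 1 0]
  -> pairs=21 depth=3 groups=5 -> no
String 4 '[[[[[[[]]]]]][][][][][]][][][][][][][][]': depth seq [1 2 3 4 5 6 7 6 5 4 3 2 1 2 1 2 1 2 1 2 1 2 1 0 1 0 1 0 1 0 1 0 1 0 1 0 1 0 1 0]
  -> pairs=20 depth=7 groups=9 -> yes
String 5 '[[][[]][]][][][][[]][][[[]]][[][[]]][[][]]': depth seq [1 2 1 2 3 2 1 2 1 0 1 0 1 0 1 0 1 2 1 0 1 0 1 2 3 2 1 0 1 2 1 2 3 2 1 0 1 2 1 2 1 0]
  -> pairs=21 depth=3 groups=9 -> no

Answer: no no no yes no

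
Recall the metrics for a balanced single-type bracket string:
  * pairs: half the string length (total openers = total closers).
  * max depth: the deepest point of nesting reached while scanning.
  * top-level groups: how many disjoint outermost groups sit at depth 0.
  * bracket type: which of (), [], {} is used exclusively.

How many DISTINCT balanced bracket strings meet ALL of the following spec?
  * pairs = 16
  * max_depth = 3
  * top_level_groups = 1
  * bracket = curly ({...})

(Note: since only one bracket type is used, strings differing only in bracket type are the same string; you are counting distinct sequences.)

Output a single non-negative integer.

Spec: pairs=16 depth=3 groups=1
Count(depth <= 3) = 16384
Count(depth <= 2) = 1
Count(depth == 3) = 16384 - 1 = 16383

Answer: 16383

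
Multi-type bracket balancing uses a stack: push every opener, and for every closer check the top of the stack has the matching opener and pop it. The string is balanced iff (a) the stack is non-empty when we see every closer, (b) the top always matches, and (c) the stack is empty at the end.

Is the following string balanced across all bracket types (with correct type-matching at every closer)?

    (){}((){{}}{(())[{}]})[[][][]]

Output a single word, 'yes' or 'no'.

Answer: yes

Derivation:
pos 0: push '('; stack = (
pos 1: ')' matches '('; pop; stack = (empty)
pos 2: push '{'; stack = {
pos 3: '}' matches '{'; pop; stack = (empty)
pos 4: push '('; stack = (
pos 5: push '('; stack = ((
pos 6: ')' matches '('; pop; stack = (
pos 7: push '{'; stack = ({
pos 8: push '{'; stack = ({{
pos 9: '}' matches '{'; pop; stack = ({
pos 10: '}' matches '{'; pop; stack = (
pos 11: push '{'; stack = ({
pos 12: push '('; stack = ({(
pos 13: push '('; stack = ({((
pos 14: ')' matches '('; pop; stack = ({(
pos 15: ')' matches '('; pop; stack = ({
pos 16: push '['; stack = ({[
pos 17: push '{'; stack = ({[{
pos 18: '}' matches '{'; pop; stack = ({[
pos 19: ']' matches '['; pop; stack = ({
pos 20: '}' matches '{'; pop; stack = (
pos 21: ')' matches '('; pop; stack = (empty)
pos 22: push '['; stack = [
pos 23: push '['; stack = [[
pos 24: ']' matches '['; pop; stack = [
pos 25: push '['; stack = [[
pos 26: ']' matches '['; pop; stack = [
pos 27: push '['; stack = [[
pos 28: ']' matches '['; pop; stack = [
pos 29: ']' matches '['; pop; stack = (empty)
end: stack empty → VALID
Verdict: properly nested → yes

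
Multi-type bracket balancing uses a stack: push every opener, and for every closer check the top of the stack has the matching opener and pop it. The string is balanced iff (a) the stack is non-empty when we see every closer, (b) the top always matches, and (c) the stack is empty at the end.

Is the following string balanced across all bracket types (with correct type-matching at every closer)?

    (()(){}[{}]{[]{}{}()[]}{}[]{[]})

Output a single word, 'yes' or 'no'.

Answer: yes

Derivation:
pos 0: push '('; stack = (
pos 1: push '('; stack = ((
pos 2: ')' matches '('; pop; stack = (
pos 3: push '('; stack = ((
pos 4: ')' matches '('; pop; stack = (
pos 5: push '{'; stack = ({
pos 6: '}' matches '{'; pop; stack = (
pos 7: push '['; stack = ([
pos 8: push '{'; stack = ([{
pos 9: '}' matches '{'; pop; stack = ([
pos 10: ']' matches '['; pop; stack = (
pos 11: push '{'; stack = ({
pos 12: push '['; stack = ({[
pos 13: ']' matches '['; pop; stack = ({
pos 14: push '{'; stack = ({{
pos 15: '}' matches '{'; pop; stack = ({
pos 16: push '{'; stack = ({{
pos 17: '}' matches '{'; pop; stack = ({
pos 18: push '('; stack = ({(
pos 19: ')' matches '('; pop; stack = ({
pos 20: push '['; stack = ({[
pos 21: ']' matches '['; pop; stack = ({
pos 22: '}' matches '{'; pop; stack = (
pos 23: push '{'; stack = ({
pos 24: '}' matches '{'; pop; stack = (
pos 25: push '['; stack = ([
pos 26: ']' matches '['; pop; stack = (
pos 27: push '{'; stack = ({
pos 28: push '['; stack = ({[
pos 29: ']' matches '['; pop; stack = ({
pos 30: '}' matches '{'; pop; stack = (
pos 31: ')' matches '('; pop; stack = (empty)
end: stack empty → VALID
Verdict: properly nested → yes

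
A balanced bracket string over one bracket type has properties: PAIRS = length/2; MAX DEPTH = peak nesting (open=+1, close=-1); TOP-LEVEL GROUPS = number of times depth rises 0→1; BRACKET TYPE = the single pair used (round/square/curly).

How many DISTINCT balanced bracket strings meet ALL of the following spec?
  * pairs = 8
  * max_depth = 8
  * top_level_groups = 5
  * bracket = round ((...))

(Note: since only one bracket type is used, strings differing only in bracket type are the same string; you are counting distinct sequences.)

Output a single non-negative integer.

Spec: pairs=8 depth=8 groups=5
Count(depth <= 8) = 75
Count(depth <= 7) = 75
Count(depth == 8) = 75 - 75 = 0

Answer: 0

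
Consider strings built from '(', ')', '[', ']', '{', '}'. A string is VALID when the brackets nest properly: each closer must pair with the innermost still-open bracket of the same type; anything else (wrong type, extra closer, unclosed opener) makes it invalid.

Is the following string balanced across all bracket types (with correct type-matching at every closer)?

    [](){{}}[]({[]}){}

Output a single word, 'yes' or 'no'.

pos 0: push '['; stack = [
pos 1: ']' matches '['; pop; stack = (empty)
pos 2: push '('; stack = (
pos 3: ')' matches '('; pop; stack = (empty)
pos 4: push '{'; stack = {
pos 5: push '{'; stack = {{
pos 6: '}' matches '{'; pop; stack = {
pos 7: '}' matches '{'; pop; stack = (empty)
pos 8: push '['; stack = [
pos 9: ']' matches '['; pop; stack = (empty)
pos 10: push '('; stack = (
pos 11: push '{'; stack = ({
pos 12: push '['; stack = ({[
pos 13: ']' matches '['; pop; stack = ({
pos 14: '}' matches '{'; pop; stack = (
pos 15: ')' matches '('; pop; stack = (empty)
pos 16: push '{'; stack = {
pos 17: '}' matches '{'; pop; stack = (empty)
end: stack empty → VALID
Verdict: properly nested → yes

Answer: yes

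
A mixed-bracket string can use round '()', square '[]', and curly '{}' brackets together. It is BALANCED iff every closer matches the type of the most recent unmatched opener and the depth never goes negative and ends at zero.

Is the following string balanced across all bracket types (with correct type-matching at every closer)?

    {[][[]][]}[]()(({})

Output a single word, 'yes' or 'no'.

Answer: no

Derivation:
pos 0: push '{'; stack = {
pos 1: push '['; stack = {[
pos 2: ']' matches '['; pop; stack = {
pos 3: push '['; stack = {[
pos 4: push '['; stack = {[[
pos 5: ']' matches '['; pop; stack = {[
pos 6: ']' matches '['; pop; stack = {
pos 7: push '['; stack = {[
pos 8: ']' matches '['; pop; stack = {
pos 9: '}' matches '{'; pop; stack = (empty)
pos 10: push '['; stack = [
pos 11: ']' matches '['; pop; stack = (empty)
pos 12: push '('; stack = (
pos 13: ')' matches '('; pop; stack = (empty)
pos 14: push '('; stack = (
pos 15: push '('; stack = ((
pos 16: push '{'; stack = (({
pos 17: '}' matches '{'; pop; stack = ((
pos 18: ')' matches '('; pop; stack = (
end: stack still non-empty (() → INVALID
Verdict: unclosed openers at end: ( → no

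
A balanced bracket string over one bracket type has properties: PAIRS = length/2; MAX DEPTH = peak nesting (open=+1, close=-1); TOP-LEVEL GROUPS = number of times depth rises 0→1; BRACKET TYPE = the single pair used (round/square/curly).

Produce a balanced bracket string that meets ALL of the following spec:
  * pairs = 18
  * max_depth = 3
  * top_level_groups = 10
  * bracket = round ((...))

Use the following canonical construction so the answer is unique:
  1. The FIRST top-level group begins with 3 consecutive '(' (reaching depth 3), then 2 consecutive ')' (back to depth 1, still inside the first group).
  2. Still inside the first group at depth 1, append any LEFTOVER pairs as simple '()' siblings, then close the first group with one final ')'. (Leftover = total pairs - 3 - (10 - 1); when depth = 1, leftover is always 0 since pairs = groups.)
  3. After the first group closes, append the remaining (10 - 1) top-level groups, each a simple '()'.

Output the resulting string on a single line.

Answer: ((())()()()()()())()()()()()()()()()

Derivation:
Spec: pairs=18 depth=3 groups=10
Leftover pairs = 18 - 3 - (10-1) = 6
First group: deep chain of depth 3 + 6 sibling pairs
Remaining 9 groups: simple '()' each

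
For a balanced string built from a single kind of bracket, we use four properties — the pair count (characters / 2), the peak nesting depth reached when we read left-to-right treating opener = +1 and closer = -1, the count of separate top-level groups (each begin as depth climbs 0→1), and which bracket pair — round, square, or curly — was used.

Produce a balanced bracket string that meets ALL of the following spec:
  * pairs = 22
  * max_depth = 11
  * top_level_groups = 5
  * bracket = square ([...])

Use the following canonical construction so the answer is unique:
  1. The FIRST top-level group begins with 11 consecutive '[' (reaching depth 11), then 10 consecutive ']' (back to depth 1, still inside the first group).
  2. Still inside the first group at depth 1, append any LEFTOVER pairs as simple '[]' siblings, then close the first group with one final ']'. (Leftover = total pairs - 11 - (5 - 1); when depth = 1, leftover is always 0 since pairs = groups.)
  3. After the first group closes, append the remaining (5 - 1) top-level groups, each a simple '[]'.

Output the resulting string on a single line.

Answer: [[[[[[[[[[[]]]]]]]]]][][][][][][][]][][][][]

Derivation:
Spec: pairs=22 depth=11 groups=5
Leftover pairs = 22 - 11 - (5-1) = 7
First group: deep chain of depth 11 + 7 sibling pairs
Remaining 4 groups: simple '[]' each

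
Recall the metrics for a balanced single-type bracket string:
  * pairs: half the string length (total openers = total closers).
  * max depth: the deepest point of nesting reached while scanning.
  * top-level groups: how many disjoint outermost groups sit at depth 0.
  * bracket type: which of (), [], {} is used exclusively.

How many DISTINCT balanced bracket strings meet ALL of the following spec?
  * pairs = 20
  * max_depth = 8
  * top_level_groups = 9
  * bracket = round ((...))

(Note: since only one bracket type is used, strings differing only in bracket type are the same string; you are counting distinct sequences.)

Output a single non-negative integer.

Answer: 148500

Derivation:
Spec: pairs=20 depth=8 groups=9
Count(depth <= 8) = 24553305
Count(depth <= 7) = 24404805
Count(depth == 8) = 24553305 - 24404805 = 148500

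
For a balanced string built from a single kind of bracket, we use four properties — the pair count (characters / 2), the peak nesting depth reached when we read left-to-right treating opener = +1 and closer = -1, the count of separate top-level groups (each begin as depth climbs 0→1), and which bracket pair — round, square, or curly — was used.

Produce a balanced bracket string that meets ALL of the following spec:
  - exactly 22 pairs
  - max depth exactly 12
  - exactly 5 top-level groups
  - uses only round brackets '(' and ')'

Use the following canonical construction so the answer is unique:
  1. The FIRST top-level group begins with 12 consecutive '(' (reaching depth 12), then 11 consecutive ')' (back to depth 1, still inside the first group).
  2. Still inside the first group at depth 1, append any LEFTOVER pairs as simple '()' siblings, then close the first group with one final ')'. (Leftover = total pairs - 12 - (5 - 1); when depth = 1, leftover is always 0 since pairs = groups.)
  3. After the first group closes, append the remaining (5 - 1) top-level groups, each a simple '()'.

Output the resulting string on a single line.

Spec: pairs=22 depth=12 groups=5
Leftover pairs = 22 - 12 - (5-1) = 6
First group: deep chain of depth 12 + 6 sibling pairs
Remaining 4 groups: simple '()' each

Answer: (((((((((((()))))))))))()()()()()())()()()()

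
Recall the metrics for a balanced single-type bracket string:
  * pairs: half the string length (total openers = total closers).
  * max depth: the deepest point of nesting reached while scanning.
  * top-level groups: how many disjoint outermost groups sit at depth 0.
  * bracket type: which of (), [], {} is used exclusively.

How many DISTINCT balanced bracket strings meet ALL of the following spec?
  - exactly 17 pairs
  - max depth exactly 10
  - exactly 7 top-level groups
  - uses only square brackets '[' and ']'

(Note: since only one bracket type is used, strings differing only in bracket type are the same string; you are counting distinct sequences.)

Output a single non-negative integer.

Answer: 161

Derivation:
Spec: pairs=17 depth=10 groups=7
Count(depth <= 10) = 2187178
Count(depth <= 9) = 2187017
Count(depth == 10) = 2187178 - 2187017 = 161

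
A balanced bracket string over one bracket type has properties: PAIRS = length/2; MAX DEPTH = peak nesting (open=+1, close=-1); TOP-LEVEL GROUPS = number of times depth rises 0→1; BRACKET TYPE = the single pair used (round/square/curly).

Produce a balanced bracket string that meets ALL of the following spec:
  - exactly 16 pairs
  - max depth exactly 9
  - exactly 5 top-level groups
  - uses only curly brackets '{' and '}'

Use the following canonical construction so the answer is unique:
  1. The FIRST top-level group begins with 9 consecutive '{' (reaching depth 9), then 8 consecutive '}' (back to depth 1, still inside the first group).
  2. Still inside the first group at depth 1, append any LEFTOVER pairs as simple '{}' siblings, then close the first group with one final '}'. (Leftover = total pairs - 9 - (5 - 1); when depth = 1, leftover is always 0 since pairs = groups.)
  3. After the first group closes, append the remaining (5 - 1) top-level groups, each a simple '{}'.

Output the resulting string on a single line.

Spec: pairs=16 depth=9 groups=5
Leftover pairs = 16 - 9 - (5-1) = 3
First group: deep chain of depth 9 + 3 sibling pairs
Remaining 4 groups: simple '{}' each

Answer: {{{{{{{{{}}}}}}}}{}{}{}}{}{}{}{}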